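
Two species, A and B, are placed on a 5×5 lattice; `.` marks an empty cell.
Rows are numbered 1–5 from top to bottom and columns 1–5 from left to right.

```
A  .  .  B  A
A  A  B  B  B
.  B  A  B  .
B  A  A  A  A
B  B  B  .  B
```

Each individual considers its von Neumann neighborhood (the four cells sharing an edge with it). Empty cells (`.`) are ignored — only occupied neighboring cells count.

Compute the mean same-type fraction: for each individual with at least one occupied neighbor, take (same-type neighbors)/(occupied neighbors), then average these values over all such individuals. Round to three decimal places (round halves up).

(1,1)A 1/1
(1,4)B 1/2
(1,5)A 0/2
(2,1)A 2/2
(2,2)A 1/3
(2,3)B 1/3
(2,4)B 4/4
(2,5)B 1/2
(3,2)B 0/3
(3,3)A 1/4
(3,4)B 1/3
(4,1)B 1/2
(4,2)A 1/4
(4,3)A 3/4
(4,4)A 2/3
(4,5)A 1/2
(5,1)B 2/2
(5,2)B 2/3
(5,3)B 1/2
(5,5)B 0/1
Sum over 20 individuals: 1/1 + 1/2 + 0/2 + 2/2 + 1/3 + 1/3 + 4/4 + 1/2 + 0/3 + 1/4 + 1/3 + 1/2 + 1/4 + 3/4 + 2/3 + 1/2 + 2/2 + 2/3 + 1/2 + 0/1 = 121/12; mean = 121/12 ÷ 20 = 121/240 = 0.504166… → 0.504.

0.504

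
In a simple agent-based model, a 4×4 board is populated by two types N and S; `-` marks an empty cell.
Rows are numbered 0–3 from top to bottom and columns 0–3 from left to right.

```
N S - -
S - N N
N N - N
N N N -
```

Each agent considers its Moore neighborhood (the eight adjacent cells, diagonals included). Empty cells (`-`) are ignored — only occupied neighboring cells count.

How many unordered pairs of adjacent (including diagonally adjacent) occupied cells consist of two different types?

Scan each occupied cell's neighbors to the right and below (and the two forward diagonals) so each pair is counted once.
Row 0: N(0,0)–S(0,1)≠ N(0,0)–S(1,0)≠ S(0,1)–N(1,2)≠ S(0,1)–S(1,0)=  → 3/4 unlike.
Row 1: S(1,0)–N(2,0)≠ S(1,0)–N(2,1)≠ N(1,2)–N(1,3)= N(1,2)–N(2,3)= N(1,2)–N(2,1)= N(1,3)–N(2,3)=  → 2/6 unlike.
Row 2: N(2,0)–N(2,1)= N(2,0)–N(3,0)= N(2,0)–N(3,1)= N(2,1)–N(3,1)= N(2,1)–N(3,2)= N(2,1)–N(3,0)= N(2,3)–N(3,2)=  → 0/7 unlike.
Row 3: N(3,0)–N(3,1)= N(3,1)–N(3,2)=  → 0/2 unlike.
Total adjacent occupied pairs: 19; unlike-type pairs: 5.

5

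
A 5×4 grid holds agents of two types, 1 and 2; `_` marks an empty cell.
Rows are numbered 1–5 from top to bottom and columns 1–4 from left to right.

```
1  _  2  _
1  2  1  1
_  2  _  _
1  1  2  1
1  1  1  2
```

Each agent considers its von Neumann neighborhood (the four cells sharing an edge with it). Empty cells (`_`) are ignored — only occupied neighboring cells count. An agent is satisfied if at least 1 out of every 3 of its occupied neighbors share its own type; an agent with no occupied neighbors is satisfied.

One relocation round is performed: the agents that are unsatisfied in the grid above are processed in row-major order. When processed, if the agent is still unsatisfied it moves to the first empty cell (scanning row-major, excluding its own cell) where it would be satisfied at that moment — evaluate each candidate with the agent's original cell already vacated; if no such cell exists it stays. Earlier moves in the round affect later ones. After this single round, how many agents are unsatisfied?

Initially unsatisfied (in order): (1,3), (4,3), (4,4), (5,4).
  (1,3) → (1,2).
  (4,3) → (1,3).
  (4,4) → (1,4).
  (5,4) → (3,1).
Resulting grid:
1 2 2 1
1 2 1 1
2 2 _ _
1 1 _ _
1 1 1 _
All satisfied now.

0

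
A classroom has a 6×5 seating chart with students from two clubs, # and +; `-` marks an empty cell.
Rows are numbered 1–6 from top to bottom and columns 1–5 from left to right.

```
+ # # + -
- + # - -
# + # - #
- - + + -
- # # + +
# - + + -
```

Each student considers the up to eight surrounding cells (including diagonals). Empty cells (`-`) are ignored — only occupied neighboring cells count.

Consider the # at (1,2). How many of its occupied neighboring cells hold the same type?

2

Occupied neighbors of (1,2): (1,1)=+, (1,3)=#, (2,2)=+, (2,3)=#.
Same type (#): 2 of 4.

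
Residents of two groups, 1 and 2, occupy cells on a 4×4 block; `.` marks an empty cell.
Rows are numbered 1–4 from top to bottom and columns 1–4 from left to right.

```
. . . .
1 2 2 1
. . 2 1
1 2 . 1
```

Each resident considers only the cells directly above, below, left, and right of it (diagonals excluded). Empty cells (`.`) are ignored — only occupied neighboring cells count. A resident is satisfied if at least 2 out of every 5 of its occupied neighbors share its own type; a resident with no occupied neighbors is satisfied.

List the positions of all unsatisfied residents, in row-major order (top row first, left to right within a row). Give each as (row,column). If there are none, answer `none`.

(2,1), (4,1), (4,2)

Row 2: (2,1)1 0/1 ✗ · (2,2)2 1/2 ✓ · (2,3)2 2/3 ✓ · (2,4)1 1/2 ✓
Row 3: (3,3)2 1/2 ✓ · (3,4)1 2/3 ✓
Row 4: (4,1)1 0/1 ✗ · (4,2)2 0/1 ✗ · (4,4)1 1/1 ✓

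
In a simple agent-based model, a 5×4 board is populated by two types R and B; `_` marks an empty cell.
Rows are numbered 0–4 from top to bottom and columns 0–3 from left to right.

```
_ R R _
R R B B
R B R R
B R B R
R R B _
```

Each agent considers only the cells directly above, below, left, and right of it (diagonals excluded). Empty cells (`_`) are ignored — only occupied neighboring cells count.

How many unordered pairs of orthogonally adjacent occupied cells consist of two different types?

15

Scan each occupied cell's neighbors to the right and below so each pair is counted once.
From row 0: 1 unlike of 3 pairs (running 1/3).
From row 1: 4 unlike of 7 pairs (running 5/10).
From row 2: 5 unlike of 7 pairs (running 10/17).
From row 3: 4 unlike of 6 pairs (running 14/23).
From row 4: 1 unlike of 2 pairs (running 15/25).
Total adjacent occupied pairs: 25; unlike-type pairs: 15.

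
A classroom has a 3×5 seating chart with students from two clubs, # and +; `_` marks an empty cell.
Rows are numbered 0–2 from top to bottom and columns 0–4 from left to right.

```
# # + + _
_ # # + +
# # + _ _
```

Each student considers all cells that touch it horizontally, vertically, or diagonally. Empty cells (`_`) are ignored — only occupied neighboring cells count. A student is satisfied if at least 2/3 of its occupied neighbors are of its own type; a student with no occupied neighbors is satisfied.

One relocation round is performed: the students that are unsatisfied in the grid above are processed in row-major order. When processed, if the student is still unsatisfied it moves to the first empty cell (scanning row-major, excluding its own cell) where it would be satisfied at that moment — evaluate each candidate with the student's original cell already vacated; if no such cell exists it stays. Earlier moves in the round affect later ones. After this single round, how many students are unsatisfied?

Initially unsatisfied (in order): (0,2), (1,2), (2,2).
  (0,2) → (0,4).
  (1,2) → (1,0).
  (2,2) → (2,3).
Resulting grid:
# # _ + +
# # _ + +
# # _ + _
All satisfied now.

0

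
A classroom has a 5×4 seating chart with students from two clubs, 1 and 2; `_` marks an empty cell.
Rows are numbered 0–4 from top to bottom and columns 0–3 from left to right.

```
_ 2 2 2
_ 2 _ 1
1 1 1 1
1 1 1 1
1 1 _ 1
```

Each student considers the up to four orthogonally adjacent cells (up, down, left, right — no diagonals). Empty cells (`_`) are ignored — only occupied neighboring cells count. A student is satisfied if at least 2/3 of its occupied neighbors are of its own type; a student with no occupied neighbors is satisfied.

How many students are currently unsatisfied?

(0,1)2 2/2 ok
(0,2)2 2/2 ok
(0,3)2 1/2 unhappy
(1,1)2 1/2 unhappy
(1,3)1 1/2 unhappy
(2,0)1 2/2 ok
(2,1)1 3/4 ok
(2,2)1 3/3 ok
(2,3)1 3/3 ok
(3,0)1 3/3 ok
(3,1)1 4/4 ok
(3,2)1 3/3 ok
(3,3)1 3/3 ok
(4,0)1 2/2 ok
(4,1)1 2/2 ok
(4,3)1 1/1 ok
Unsatisfied: (0,3), (1,1), (1,3) — 3 in total.

3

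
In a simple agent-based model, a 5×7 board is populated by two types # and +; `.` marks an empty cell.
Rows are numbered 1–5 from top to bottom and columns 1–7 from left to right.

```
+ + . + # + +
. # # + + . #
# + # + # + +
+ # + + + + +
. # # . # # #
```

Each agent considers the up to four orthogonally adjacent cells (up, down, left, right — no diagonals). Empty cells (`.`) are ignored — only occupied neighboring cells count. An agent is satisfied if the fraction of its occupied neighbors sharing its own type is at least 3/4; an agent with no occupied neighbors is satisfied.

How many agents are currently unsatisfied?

25

Row 1: (1,1)+ 1/1 ✓ · (1,2)+ 1/2 ✗ · (1,4)+ 1/2 ✗ · (1,5)# 0/3 ✗ · (1,6)+ 1/2 ✗ · (1,7)+ 1/2 ✗
Row 2: (2,2)# 1/3 ✗ · (2,3)# 2/3 ✗ · (2,4)+ 3/4 ✓ · (2,5)+ 1/3 ✗ · (2,7)# 0/2 ✗
Row 3: (3,1)# 0/2 ✗ · (3,2)+ 0/4 ✗ · (3,3)# 1/4 ✗ · (3,4)+ 2/4 ✗ · (3,5)# 0/4 ✗ · (3,6)+ 2/3 ✗ · (3,7)+ 2/3 ✗
Row 4: (4,1)+ 0/2 ✗ · (4,2)# 1/4 ✗ · (4,3)+ 1/4 ✗ · (4,4)+ 3/3 ✓ · (4,5)+ 2/4 ✗ · (4,6)+ 3/4 ✓ · (4,7)+ 2/3 ✗
Row 5: (5,2)# 2/2 ✓ · (5,3)# 1/2 ✗ · (5,5)# 1/2 ✗ · (5,6)# 2/3 ✗ · (5,7)# 1/2 ✗
Unsatisfied: (1,2), (1,4), (1,5), (1,6), (1,7), (2,2), (2,3), (2,5), (2,7), (3,1), (3,2), (3,3), (3,4), (3,5), (3,6), (3,7), (4,1), (4,2), (4,3), (4,5), (4,7), (5,3), (5,5), (5,6), (5,7) — 25 in total.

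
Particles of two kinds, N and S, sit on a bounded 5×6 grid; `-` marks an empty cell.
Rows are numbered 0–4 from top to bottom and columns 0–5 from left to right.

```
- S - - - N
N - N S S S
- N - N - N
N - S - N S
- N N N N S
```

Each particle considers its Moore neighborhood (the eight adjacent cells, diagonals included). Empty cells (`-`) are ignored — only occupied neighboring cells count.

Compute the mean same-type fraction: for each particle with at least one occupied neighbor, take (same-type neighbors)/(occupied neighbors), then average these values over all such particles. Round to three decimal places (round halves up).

Row 0: (0,1)S 0/2 · (0,5)N 0/2
Row 1: (1,0)N 1/2 · (1,2)N 2/4 · (1,3)S 1/3 · (1,4)S 2/5 · (1,5)S 1/3
Row 2: (2,1)N 3/4 · (2,3)N 2/5 · (2,5)N 1/4
Row 3: (3,0)N 2/2 · (3,2)S 0/5 · (3,4)N 4/6 · (3,5)S 1/4
Row 4: (4,1)N 2/3 · (4,2)N 2/3 · (4,3)N 3/4 · (4,4)N 2/4 · (4,5)S 1/3
Sum over 19 particles: 0/2 + 0/2 + 1/2 + 2/4 + 1/3 + 2/5 + 1/3 + 3/4 + 2/5 + 1/4 + 2/2 + 0/5 + 4/6 + 1/4 + 2/3 + 2/3 + 3/4 + 2/4 + 1/3 = 83/10; mean = 83/10 ÷ 19 = 83/190 = 0.436842… → 0.437.

0.437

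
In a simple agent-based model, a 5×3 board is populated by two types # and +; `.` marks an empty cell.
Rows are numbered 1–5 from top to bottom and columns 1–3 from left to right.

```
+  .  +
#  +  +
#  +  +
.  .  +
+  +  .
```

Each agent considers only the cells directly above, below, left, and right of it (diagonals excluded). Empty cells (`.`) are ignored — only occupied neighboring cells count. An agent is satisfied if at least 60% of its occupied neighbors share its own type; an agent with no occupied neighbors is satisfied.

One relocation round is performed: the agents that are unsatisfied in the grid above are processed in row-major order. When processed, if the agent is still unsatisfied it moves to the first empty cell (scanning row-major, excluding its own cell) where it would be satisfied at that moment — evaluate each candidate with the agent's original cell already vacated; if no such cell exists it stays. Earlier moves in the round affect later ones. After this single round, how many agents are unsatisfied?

Initially unsatisfied (in order): (1,1), (2,1), (3,1).
  (1,1) → (1,2).
  (2,1): no empty cell satisfies it; stays.
  (3,1): no empty cell satisfies it; stays.
Resulting grid:
. + +
# + +
# + +
. . +
+ + .
Unsatisfied now: (2,1), (3,1).

2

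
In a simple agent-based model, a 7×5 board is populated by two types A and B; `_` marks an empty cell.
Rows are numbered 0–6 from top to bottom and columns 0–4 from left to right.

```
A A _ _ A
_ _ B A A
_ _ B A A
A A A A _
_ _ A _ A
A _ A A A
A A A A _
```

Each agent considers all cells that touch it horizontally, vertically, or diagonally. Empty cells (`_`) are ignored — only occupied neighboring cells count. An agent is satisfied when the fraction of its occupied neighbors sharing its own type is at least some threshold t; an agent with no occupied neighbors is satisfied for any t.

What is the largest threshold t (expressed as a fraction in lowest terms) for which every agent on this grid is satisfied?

1/6

(0,0)A 1/1
(0,1)A 1/2
(0,4)A 2/2
(1,2)B 1/4
(1,3)A 4/6
(1,4)A 4/4
(2,2)B 1/6
(2,3)A 5/7
(2,4)A 4/4
(3,0)A 1/1
(3,1)A 3/4
(3,2)A 4/5
(3,3)A 5/6
(4,2)A 5/5
(4,4)A 3/3
(5,0)A 2/2
(5,2)A 5/5
(5,3)A 6/6
(5,4)A 3/3
(6,0)A 2/2
(6,1)A 4/4
(6,2)A 4/4
(6,3)A 4/4
The smallest same-type fraction is 1/6 at (2,2), which reduces to 1/6. Any threshold above that leaves this agent unsatisfied.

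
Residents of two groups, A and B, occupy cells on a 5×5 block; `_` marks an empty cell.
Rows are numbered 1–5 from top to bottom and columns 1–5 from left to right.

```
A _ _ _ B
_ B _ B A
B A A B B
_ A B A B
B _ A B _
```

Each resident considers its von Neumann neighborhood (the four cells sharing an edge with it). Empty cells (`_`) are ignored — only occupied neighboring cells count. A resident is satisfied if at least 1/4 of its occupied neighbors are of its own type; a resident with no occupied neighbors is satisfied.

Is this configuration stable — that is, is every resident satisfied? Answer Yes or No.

(1,1)A 0/0 ok
(1,5)B 0/1 unhappy
(2,2)B 0/1 unhappy
(2,4)B 1/2 ok
(2,5)A 0/3 unhappy
(3,1)B 0/1 unhappy
(3,2)A 2/4 ok
(3,3)A 1/3 ok
(3,4)B 2/4 ok
(3,5)B 2/3 ok
(4,2)A 1/2 ok
(4,3)B 0/4 unhappy
(4,4)A 0/4 unhappy
(4,5)B 1/2 ok
(5,1)B 0/0 ok
(5,3)A 0/2 unhappy
(5,4)B 0/2 unhappy
For instance (1,5) has only 0/1 same-type neighbors, below 1/4.

No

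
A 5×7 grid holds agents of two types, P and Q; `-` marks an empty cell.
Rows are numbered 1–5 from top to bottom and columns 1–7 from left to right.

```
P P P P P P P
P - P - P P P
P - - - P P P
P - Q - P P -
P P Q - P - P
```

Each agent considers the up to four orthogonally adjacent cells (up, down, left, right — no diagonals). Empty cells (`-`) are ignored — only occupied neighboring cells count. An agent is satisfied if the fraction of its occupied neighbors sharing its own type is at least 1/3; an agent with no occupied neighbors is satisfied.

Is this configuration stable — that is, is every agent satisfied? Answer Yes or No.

(1,1)P 2/2 satisfied
(1,2)P 2/2 satisfied
(1,3)P 3/3 satisfied
(1,4)P 2/2 satisfied
(1,5)P 3/3 satisfied
(1,6)P 3/3 satisfied
(1,7)P 2/2 satisfied
(2,1)P 2/2 satisfied
(2,3)P 1/1 satisfied
(2,5)P 3/3 satisfied
(2,6)P 4/4 satisfied
(2,7)P 3/3 satisfied
(3,1)P 2/2 satisfied
(3,5)P 3/3 satisfied
(3,6)P 4/4 satisfied
(3,7)P 2/2 satisfied
(4,1)P 2/2 satisfied
(4,3)Q 1/1 satisfied
(4,5)P 3/3 satisfied
(4,6)P 2/2 satisfied
(5,1)P 2/2 satisfied
(5,2)P 1/2 satisfied
(5,3)Q 1/2 satisfied
(5,5)P 1/1 satisfied
(5,7)P 0/0 satisfied
All meet the threshold, so the configuration is stable.

Yes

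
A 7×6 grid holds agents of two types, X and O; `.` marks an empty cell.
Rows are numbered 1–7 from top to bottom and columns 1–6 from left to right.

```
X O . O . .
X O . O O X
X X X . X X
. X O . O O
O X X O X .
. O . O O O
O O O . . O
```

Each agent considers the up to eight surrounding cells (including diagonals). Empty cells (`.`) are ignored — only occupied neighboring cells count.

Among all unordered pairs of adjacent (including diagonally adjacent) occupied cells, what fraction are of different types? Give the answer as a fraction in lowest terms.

33/67

Scan each occupied cell's neighbors to the right and below (and the two forward diagonals) so each pair is counted once.
Row 1: X(1,1)–O(1,2)≠ X(1,1)–X(2,1)= X(1,1)–O(2,2)≠ O(1,2)–O(2,2)= O(1,2)–X(2,1)≠ O(1,4)–O(2,4)= O(1,4)–O(2,5)=  → 3/7 unlike.
Row 2: X(2,1)–O(2,2)≠ X(2,1)–X(3,1)= X(2,1)–X(3,2)= O(2,2)–X(3,2)≠ O(2,2)–X(3,3)≠ O(2,2)–X(3,1)≠ O(2,4)–O(2,5)= O(2,4)–X(3,5)≠ O(2,4)–X(3,3)≠ O(2,5)–X(2,6)≠ O(2,5)–X(3,5)≠ O(2,5)–X(3,6)≠ X(2,6)–X(3,6)= X(2,6)–X(3,5)=  → 9/14 unlike.
Row 3: X(3,1)–X(3,2)= X(3,1)–X(4,2)= X(3,2)–X(3,3)= X(3,2)–X(4,2)= X(3,2)–O(4,3)≠ X(3,3)–O(4,3)≠ X(3,3)–X(4,2)= X(3,5)–X(3,6)= X(3,5)–O(4,5)≠ X(3,5)–O(4,6)≠ X(3,6)–O(4,6)≠ X(3,6)–O(4,5)≠  → 6/12 unlike.
Row 4: X(4,2)–O(4,3)≠ X(4,2)–X(5,2)= X(4,2)–X(5,3)= X(4,2)–O(5,1)≠ O(4,3)–X(5,3)≠ O(4,3)–O(5,4)= O(4,3)–X(5,2)≠ O(4,5)–O(4,6)= O(4,5)–X(5,5)≠ O(4,5)–O(5,4)= O(4,6)–X(5,5)≠  → 6/11 unlike.
Row 5: O(5,1)–X(5,2)≠ O(5,1)–O(6,2)= X(5,2)–X(5,3)= X(5,2)–O(6,2)≠ X(5,3)–O(5,4)≠ X(5,3)–O(6,4)≠ X(5,3)–O(6,2)≠ O(5,4)–X(5,5)≠ O(5,4)–O(6,4)= O(5,4)–O(6,5)= X(5,5)–O(6,5)≠ X(5,5)–O(6,6)≠ X(5,5)–O(6,4)≠  → 9/13 unlike.
Row 6: O(6,2)–O(7,2)= O(6,2)–O(7,3)= O(6,2)–O(7,1)= O(6,4)–O(6,5)= O(6,4)–O(7,3)= O(6,5)–O(6,6)= O(6,5)–O(7,6)= O(6,6)–O(7,6)=  → 0/8 unlike.
Row 7: O(7,1)–O(7,2)= O(7,2)–O(7,3)=  → 0/2 unlike.
Total adjacent occupied pairs: 67; unlike-type pairs: 33.
33/67 is already in lowest terms.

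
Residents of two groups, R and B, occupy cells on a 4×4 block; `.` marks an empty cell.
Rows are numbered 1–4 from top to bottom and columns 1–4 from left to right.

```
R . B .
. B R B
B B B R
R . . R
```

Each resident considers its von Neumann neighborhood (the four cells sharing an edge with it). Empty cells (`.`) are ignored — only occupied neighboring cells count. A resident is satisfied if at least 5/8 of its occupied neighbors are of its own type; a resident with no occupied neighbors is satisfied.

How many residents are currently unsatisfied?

Row 1: (1,1)R 0/0 satisfied · (1,3)B 0/1 not
Row 2: (2,2)B 1/2 not · (2,3)R 0/4 not · (2,4)B 0/2 not
Row 3: (3,1)B 1/2 not · (3,2)B 3/3 satisfied · (3,3)B 1/3 not · (3,4)R 1/3 not
Row 4: (4,1)R 0/1 not · (4,4)R 1/1 satisfied
Unsatisfied: (1,3), (2,2), (2,3), (2,4), (3,1), (3,3), (3,4), (4,1) — 8 in total.

8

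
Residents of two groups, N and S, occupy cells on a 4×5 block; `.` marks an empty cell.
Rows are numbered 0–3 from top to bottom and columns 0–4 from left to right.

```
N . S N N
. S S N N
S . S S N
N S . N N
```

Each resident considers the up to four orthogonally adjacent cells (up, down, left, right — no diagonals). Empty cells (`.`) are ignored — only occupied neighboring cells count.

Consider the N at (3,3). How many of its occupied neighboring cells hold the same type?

Occupied neighbors of (3,3): (2,3)=S, (3,4)=N.
Same type (N): 1 of 2.

1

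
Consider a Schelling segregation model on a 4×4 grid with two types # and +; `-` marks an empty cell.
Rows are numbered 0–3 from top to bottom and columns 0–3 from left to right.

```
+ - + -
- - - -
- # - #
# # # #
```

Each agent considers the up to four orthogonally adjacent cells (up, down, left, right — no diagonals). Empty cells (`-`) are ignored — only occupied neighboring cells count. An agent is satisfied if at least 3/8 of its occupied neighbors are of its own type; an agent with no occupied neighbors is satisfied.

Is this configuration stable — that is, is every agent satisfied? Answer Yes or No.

Row 0: (0,0)+ 0/0 ✓ · (0,2)+ 0/0 ✓
Row 2: (2,1)# 1/1 ✓ · (2,3)# 1/1 ✓
Row 3: (3,0)# 1/1 ✓ · (3,1)# 3/3 ✓ · (3,2)# 2/2 ✓ · (3,3)# 2/2 ✓
All meet the threshold, so the configuration is stable.

Yes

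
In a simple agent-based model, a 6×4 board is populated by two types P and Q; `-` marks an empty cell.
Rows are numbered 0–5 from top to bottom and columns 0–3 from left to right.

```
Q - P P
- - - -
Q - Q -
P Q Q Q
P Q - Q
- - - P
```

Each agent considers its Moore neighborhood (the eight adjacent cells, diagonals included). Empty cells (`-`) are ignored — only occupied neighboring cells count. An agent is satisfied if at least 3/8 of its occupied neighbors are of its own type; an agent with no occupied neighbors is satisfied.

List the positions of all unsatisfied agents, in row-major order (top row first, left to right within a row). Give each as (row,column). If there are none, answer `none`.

(3,0), (4,0), (5,3)

Row 0: (0,0)Q 0/0 ok · (0,2)P 1/1 ok · (0,3)P 1/1 ok
Row 2: (2,0)Q 1/2 ok · (2,2)Q 3/3 ok
Row 3: (3,0)P 1/4 unhappy · (3,1)Q 4/6 ok · (3,2)Q 5/5 ok · (3,3)Q 3/3 ok
Row 4: (4,0)P 1/3 unhappy · (4,1)Q 2/4 ok · (4,3)Q 2/3 ok
Row 5: (5,3)P 0/1 unhappy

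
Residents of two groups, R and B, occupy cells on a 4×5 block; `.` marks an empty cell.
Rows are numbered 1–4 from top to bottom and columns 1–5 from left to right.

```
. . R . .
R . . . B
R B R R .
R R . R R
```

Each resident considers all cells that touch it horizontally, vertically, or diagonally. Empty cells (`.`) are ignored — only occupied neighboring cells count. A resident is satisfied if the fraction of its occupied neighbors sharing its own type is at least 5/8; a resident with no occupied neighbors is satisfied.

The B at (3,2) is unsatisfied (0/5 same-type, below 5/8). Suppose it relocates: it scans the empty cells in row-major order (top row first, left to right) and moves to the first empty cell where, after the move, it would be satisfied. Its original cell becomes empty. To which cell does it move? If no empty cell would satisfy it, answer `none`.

Vacating (3,2). Empty cells in order:
  (1,1): 0/1 same-type → still unsatisfied.
  (1,2): 0/2 same-type → still unsatisfied.
  (1,4): 1/2 same-type → still unsatisfied.
  (1,5): 1/1 same-type → satisfied — stop here.

(1,5)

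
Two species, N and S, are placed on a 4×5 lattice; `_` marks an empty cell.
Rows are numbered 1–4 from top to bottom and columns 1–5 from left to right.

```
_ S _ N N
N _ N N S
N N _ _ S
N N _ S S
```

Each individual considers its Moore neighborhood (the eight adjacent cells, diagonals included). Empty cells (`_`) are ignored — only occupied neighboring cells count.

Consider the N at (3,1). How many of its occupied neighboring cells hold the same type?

4

Occupied neighbors of (3,1): (2,1)=N, (3,2)=N, (4,1)=N, (4,2)=N.
Same type (N): 4 of 4.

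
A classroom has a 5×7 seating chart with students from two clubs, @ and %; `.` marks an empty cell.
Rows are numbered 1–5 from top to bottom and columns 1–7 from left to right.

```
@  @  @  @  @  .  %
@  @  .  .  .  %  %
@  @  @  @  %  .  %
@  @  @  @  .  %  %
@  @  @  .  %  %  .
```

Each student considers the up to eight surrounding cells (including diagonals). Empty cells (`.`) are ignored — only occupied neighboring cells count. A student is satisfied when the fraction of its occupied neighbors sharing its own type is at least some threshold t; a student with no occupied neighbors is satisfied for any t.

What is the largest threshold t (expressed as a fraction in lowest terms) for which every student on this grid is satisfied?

1/2

Row 1: (1,1)@ 3/3 · (1,2)@ 4/4 · (1,3)@ 3/3 · (1,4)@ 2/2 · (1,5)@ 1/2 · (1,7)% 2/2
Row 2: (2,1)@ 5/5 · (2,2)@ 7/7 · (2,6)% 4/5 · (2,7)% 3/3
Row 3: (3,1)@ 5/5 · (3,2)@ 7/7 · (3,3)@ 6/6 · (3,4)@ 3/4 · (3,5)% 2/4 · (3,7)% 4/4
Row 4: (4,1)@ 5/5 · (4,2)@ 8/8 · (4,3)@ 7/7 · (4,4)@ 4/6 · (4,6)% 5/5 · (4,7)% 3/3
Row 5: (5,1)@ 3/3 · (5,2)@ 5/5 · (5,3)@ 4/4 · (5,5)% 2/3 · (5,6)% 3/3
The smallest same-type fraction is 1/2 at (1,5), which reduces to 1/2. Any threshold above that leaves this student unsatisfied.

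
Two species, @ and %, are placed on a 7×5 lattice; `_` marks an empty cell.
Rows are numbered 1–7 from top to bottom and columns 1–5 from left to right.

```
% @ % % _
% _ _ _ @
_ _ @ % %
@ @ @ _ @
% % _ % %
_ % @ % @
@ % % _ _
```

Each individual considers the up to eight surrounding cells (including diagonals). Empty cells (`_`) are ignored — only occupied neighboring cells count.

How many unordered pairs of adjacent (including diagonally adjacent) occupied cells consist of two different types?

29

Scan each occupied cell's neighbors to the right and below (and the two forward diagonals) so each pair is counted once.
From row 1: 4 unlike of 6 pairs (running 4/6).
From row 2: 2 unlike of 2 pairs (running 6/8).
From row 3: 4 unlike of 7 pairs (running 10/15).
From row 4: 8 unlike of 10 pairs (running 18/25).
From row 5: 4 unlike of 10 pairs (running 22/35).
From row 6: 6 unlike of 9 pairs (running 28/44).
From row 7: 1 unlike of 2 pairs (running 29/46).
Total adjacent occupied pairs: 46; unlike-type pairs: 29.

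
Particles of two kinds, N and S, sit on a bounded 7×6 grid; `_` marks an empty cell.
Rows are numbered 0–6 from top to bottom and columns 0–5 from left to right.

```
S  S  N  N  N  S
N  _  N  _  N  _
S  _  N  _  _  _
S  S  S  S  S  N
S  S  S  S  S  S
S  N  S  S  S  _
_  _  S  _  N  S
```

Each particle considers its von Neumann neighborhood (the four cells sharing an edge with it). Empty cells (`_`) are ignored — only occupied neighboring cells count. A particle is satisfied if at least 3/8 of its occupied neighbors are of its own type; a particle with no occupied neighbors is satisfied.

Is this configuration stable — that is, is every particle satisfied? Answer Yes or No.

No

(0,0)S 1/2 satisfied
(0,1)S 1/2 satisfied
(0,2)N 2/3 satisfied
(0,3)N 2/2 satisfied
(0,4)N 2/3 satisfied
(0,5)S 0/1 not
(1,0)N 0/2 not
(1,2)N 2/2 satisfied
(1,4)N 1/1 satisfied
(2,0)S 1/2 satisfied
(2,2)N 1/2 satisfied
(3,0)S 3/3 satisfied
(3,1)S 3/3 satisfied
(3,2)S 3/4 satisfied
(3,3)S 3/3 satisfied
(3,4)S 2/3 satisfied
(3,5)N 0/2 not
(4,0)S 3/3 satisfied
(4,1)S 3/4 satisfied
(4,2)S 4/4 satisfied
(4,3)S 4/4 satisfied
(4,4)S 4/4 satisfied
(4,5)S 1/2 satisfied
(5,0)S 1/2 satisfied
(5,1)N 0/3 not
(5,2)S 3/4 satisfied
(5,3)S 3/3 satisfied
(5,4)S 2/3 satisfied
(6,2)S 1/1 satisfied
(6,4)N 0/2 not
(6,5)S 0/1 not
For instance (0,5) has only 0/1 same-type neighbors, below 3/8.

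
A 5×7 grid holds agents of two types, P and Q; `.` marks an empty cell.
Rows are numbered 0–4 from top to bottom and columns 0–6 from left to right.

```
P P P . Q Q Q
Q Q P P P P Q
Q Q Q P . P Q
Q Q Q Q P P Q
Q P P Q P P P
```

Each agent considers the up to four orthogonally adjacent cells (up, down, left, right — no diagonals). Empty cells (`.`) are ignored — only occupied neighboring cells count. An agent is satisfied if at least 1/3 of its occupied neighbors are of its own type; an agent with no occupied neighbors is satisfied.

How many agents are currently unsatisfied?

(0,0)P 1/2 satisfied
(0,1)P 2/3 satisfied
(0,2)P 2/2 satisfied
(0,4)Q 1/2 satisfied
(0,5)Q 2/3 satisfied
(0,6)Q 2/2 satisfied
(1,0)Q 2/3 satisfied
(1,1)Q 2/4 satisfied
(1,2)P 2/4 satisfied
(1,3)P 3/3 satisfied
(1,4)P 2/3 satisfied
(1,5)P 2/4 satisfied
(1,6)Q 2/3 satisfied
(2,0)Q 3/3 satisfied
(2,1)Q 4/4 satisfied
(2,2)Q 2/4 satisfied
(2,3)P 1/3 satisfied
(2,5)P 2/3 satisfied
(2,6)Q 2/3 satisfied
(3,0)Q 3/3 satisfied
(3,1)Q 3/4 satisfied
(3,2)Q 3/4 satisfied
(3,3)Q 2/4 satisfied
(3,4)P 2/3 satisfied
(3,5)P 3/4 satisfied
(3,6)Q 1/3 satisfied
(4,0)Q 1/2 satisfied
(4,1)P 1/3 satisfied
(4,2)P 1/3 satisfied
(4,3)Q 1/3 satisfied
(4,4)P 2/3 satisfied
(4,5)P 3/3 satisfied
(4,6)P 1/2 satisfied
Every one meets the threshold.

0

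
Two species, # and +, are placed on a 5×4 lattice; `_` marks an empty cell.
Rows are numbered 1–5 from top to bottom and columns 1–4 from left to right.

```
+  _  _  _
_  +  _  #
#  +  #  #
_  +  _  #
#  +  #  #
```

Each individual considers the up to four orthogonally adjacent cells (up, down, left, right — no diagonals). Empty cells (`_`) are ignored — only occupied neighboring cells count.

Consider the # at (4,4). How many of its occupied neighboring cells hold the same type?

2

Occupied neighbors of (4,4): (3,4)=#, (5,4)=#.
Same type (#): 2 of 2.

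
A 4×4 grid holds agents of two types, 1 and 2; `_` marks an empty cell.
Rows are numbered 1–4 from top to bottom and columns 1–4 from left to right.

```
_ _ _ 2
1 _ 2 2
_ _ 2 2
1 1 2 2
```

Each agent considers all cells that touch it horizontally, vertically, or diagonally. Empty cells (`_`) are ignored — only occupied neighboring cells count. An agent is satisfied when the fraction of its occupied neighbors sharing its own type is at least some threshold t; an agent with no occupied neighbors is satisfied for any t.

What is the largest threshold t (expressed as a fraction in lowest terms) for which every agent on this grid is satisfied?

1/3

Row 1: (1,4)2 2/2
Row 2: (2,1)1 — no occupied neighbors · (2,3)2 4/4 · (2,4)2 4/4
Row 3: (3,3)2 5/6 · (3,4)2 5/5
Row 4: (4,1)1 1/1 · (4,2)1 1/3 · (4,3)2 3/4 · (4,4)2 3/3
The smallest same-type fraction is 1/3 at (4,2), which reduces to 1/3. Any threshold above that leaves this agent unsatisfied.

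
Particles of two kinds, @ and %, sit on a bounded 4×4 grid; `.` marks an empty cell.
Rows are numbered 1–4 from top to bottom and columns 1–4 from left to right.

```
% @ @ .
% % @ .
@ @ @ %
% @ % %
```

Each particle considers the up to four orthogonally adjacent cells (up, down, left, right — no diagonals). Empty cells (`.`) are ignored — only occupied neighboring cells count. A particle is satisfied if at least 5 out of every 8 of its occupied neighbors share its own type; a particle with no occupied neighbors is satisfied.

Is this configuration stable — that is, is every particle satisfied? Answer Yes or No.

(1,1)% 1/2 unhappy
(1,2)@ 1/3 unhappy
(1,3)@ 2/2 ok
(2,1)% 2/3 ok
(2,2)% 1/4 unhappy
(2,3)@ 2/3 ok
(3,1)@ 1/3 unhappy
(3,2)@ 3/4 ok
(3,3)@ 2/4 unhappy
(3,4)% 1/2 unhappy
(4,1)% 0/2 unhappy
(4,2)@ 1/3 unhappy
(4,3)% 1/3 unhappy
(4,4)% 2/2 ok
For instance (1,1) has only 1/2 same-type neighbors, below 5/8.

No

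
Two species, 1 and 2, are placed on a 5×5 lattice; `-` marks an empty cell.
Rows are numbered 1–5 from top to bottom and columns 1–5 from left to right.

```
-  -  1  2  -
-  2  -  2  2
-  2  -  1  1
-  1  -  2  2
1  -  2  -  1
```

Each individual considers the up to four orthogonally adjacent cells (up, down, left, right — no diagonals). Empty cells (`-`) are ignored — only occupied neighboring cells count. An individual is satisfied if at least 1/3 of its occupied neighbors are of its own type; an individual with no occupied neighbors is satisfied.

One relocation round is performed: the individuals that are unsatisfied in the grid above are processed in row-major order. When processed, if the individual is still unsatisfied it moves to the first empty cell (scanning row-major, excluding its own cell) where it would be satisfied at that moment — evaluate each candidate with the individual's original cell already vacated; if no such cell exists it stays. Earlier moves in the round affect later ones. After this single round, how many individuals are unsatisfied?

0

Initially unsatisfied (in order): (1,3), (4,2), (5,5).
  (1,3) → (1,1).
  (4,2) → (1,2).
  (5,5) → (1,3).
Resulting grid:
1 1 1 2 -
- 2 - 2 2
- 2 - 1 1
- - - 2 2
1 - 2 - -
All satisfied now.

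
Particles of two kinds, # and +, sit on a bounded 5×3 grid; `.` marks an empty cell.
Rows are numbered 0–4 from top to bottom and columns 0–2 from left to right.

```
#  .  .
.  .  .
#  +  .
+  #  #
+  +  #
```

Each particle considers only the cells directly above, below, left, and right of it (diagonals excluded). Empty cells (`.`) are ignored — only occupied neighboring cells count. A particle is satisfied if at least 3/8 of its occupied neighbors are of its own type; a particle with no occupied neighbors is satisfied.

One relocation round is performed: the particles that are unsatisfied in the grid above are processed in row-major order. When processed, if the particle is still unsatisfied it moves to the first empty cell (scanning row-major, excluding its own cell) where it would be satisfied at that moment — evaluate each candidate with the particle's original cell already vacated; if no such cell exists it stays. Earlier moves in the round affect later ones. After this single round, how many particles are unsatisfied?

1

Initially unsatisfied (in order): (2,0), (2,1), (3,0), (3,1), (4,1).
  (2,0) → (0,1).
  (2,1) → (1,2).
  (3,0): now satisfied by earlier moves; stays.
  (3,1) → (0,2).
  (4,1): now satisfied by earlier moves; stays.
Resulting grid:
# # #
. . +
. . .
+ . #
+ + #
Unsatisfied now: (1,2).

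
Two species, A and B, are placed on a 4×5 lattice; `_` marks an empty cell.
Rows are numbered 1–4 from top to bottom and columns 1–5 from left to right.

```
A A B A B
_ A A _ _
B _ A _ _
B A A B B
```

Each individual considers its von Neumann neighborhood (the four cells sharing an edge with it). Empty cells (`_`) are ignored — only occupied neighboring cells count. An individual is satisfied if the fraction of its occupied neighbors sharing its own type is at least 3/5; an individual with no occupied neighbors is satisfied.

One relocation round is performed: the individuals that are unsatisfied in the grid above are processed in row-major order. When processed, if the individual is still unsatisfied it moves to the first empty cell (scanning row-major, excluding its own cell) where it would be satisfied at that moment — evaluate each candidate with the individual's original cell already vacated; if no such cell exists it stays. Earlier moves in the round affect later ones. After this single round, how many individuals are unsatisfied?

Initially unsatisfied (in order): (1,3), (1,4), (1,5), (4,1), (4,2), (4,4).
  (1,3) → (2,5).
  (1,4) → (1,3).
  (1,5): now satisfied by earlier moves; stays.
  (4,1) → (3,5).
  (4,2): now satisfied by earlier moves; stays.
  (4,4): no empty cell satisfies it; stays.
Resulting grid:
A A A _ B
_ A A _ B
B _ A _ B
_ A A B B
Unsatisfied now: (4,4).

1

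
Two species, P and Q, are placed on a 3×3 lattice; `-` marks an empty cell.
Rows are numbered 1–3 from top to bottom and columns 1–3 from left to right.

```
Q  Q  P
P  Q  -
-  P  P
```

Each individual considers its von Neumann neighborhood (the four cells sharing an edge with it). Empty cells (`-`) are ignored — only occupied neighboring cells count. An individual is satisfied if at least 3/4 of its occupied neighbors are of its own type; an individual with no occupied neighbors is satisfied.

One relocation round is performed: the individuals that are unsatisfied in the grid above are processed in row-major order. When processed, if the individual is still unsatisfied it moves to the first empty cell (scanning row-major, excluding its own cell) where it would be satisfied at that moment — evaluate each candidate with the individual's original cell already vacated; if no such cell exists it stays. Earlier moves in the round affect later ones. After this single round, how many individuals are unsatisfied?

Initially unsatisfied (in order): (1,1), (1,2), (1,3), (2,1), (2,2), (3,2).
  (1,1): no empty cell satisfies it; stays.
  (1,2): no empty cell satisfies it; stays.
  (1,3) → (3,1).
  (2,1): no empty cell satisfies it; stays.
  (2,2) → (1,3).
  (3,2): now satisfied by earlier moves; stays.
Resulting grid:
Q Q Q
P - -
P P P
Unsatisfied now: (1,1), (2,1).

2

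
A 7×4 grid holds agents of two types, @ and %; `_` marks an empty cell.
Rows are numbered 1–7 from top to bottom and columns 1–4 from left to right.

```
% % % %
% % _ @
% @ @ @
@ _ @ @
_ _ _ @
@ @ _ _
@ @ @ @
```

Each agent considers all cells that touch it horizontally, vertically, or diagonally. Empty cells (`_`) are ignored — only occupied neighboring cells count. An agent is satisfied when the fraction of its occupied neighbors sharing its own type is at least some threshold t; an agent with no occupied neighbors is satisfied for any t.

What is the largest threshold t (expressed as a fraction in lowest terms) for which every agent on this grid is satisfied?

1/2

(1,1)% 3/3
(1,2)% 4/4
(1,3)% 3/4
(1,4)% 1/2
(2,1)% 4/5
(2,2)% 5/7
(2,4)@ 2/4
(3,1)% 2/4
(3,2)@ 3/6
(3,3)@ 5/6
(3,4)@ 4/4
(4,1)@ 1/2
(4,3)@ 5/5
(4,4)@ 4/4
(5,4)@ 2/2
(6,1)@ 3/3
(6,2)@ 4/4
(7,1)@ 3/3
(7,2)@ 4/4
(7,3)@ 3/3
(7,4)@ 1/1
The smallest same-type fraction is 1/2 at (1,4), which reduces to 1/2. Any threshold above that leaves this agent unsatisfied.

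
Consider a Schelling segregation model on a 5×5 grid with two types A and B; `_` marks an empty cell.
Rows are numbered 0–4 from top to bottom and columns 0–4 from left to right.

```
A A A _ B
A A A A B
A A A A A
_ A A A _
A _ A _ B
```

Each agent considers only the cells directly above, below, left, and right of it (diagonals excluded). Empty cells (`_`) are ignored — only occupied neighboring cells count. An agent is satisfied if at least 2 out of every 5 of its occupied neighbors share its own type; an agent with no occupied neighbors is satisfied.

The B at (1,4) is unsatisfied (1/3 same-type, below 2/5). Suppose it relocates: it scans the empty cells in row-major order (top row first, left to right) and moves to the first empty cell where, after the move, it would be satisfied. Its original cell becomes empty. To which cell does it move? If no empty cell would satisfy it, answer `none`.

none

Vacating (1,4). Empty cells in order:
  (0,3): 1/3 same-type → still unsatisfied.
  (3,0): 0/3 same-type → still unsatisfied.
  (3,4): 1/3 same-type → still unsatisfied.
  (4,1): 0/3 same-type → still unsatisfied.
  (4,3): 1/3 same-type → still unsatisfied.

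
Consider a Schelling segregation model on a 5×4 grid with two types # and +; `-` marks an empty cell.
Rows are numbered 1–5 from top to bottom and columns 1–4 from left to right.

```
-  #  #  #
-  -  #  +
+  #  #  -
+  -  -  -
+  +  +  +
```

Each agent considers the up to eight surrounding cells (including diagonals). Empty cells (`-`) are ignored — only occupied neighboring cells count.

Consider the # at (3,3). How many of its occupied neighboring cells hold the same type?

Occupied neighbors of (3,3): (2,3)=#, (2,4)=+, (3,2)=#.
Same type (#): 2 of 3.

2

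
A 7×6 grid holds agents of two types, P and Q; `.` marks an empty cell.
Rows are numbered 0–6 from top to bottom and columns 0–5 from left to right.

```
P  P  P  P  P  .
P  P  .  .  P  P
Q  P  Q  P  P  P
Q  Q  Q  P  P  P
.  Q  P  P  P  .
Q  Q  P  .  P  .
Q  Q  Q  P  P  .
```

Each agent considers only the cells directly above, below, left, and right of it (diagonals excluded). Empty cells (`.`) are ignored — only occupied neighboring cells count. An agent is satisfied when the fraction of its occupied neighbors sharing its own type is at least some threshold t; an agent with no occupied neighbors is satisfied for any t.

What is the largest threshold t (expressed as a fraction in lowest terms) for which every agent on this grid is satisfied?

1/4

Row 0: (0,0)P 2/2 · (0,1)P 3/3 · (0,2)P 2/2 · (0,3)P 2/2 · (0,4)P 2/2
Row 1: (1,0)P 2/3 · (1,1)P 3/3 · (1,4)P 3/3 · (1,5)P 2/2
Row 2: (2,0)Q 1/3 · (2,1)P 1/4 · (2,2)Q 1/3 · (2,3)P 2/3 · (2,4)P 4/4 · (2,5)P 3/3
Row 3: (3,0)Q 2/2 · (3,1)Q 3/4 · (3,2)Q 2/4 · (3,3)P 3/4 · (3,4)P 4/4 · (3,5)P 2/2
Row 4: (4,1)Q 2/3 · (4,2)P 2/4 · (4,3)P 3/3 · (4,4)P 3/3
Row 5: (5,0)Q 2/2 · (5,1)Q 3/4 · (5,2)P 1/3 · (5,4)P 2/2
Row 6: (6,0)Q 2/2 · (6,1)Q 3/3 · (6,2)Q 1/3 · (6,3)P 1/2 · (6,4)P 2/2
The smallest same-type fraction is 1/4 at (2,1), which reduces to 1/4. Any threshold above that leaves this agent unsatisfied.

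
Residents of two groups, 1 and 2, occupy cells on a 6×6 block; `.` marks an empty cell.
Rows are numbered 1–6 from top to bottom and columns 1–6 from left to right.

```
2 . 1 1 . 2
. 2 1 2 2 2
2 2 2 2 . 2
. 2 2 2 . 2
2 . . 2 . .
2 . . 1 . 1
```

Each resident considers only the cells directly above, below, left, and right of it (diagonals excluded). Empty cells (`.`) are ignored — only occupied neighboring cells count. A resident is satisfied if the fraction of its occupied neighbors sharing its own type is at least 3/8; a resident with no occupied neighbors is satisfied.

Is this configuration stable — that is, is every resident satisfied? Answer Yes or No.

Row 1: (1,1)2 0/0 satisfied · (1,3)1 2/2 satisfied · (1,4)1 1/2 satisfied · (1,6)2 1/1 satisfied
Row 2: (2,2)2 1/2 satisfied · (2,3)1 1/4 not · (2,4)2 2/4 satisfied · (2,5)2 2/2 satisfied · (2,6)2 3/3 satisfied
Row 3: (3,1)2 1/1 satisfied · (3,2)2 4/4 satisfied · (3,3)2 3/4 satisfied · (3,4)2 3/3 satisfied · (3,6)2 2/2 satisfied
Row 4: (4,2)2 2/2 satisfied · (4,3)2 3/3 satisfied · (4,4)2 3/3 satisfied · (4,6)2 1/1 satisfied
Row 5: (5,1)2 1/1 satisfied · (5,4)2 1/2 satisfied
Row 6: (6,1)2 1/1 satisfied · (6,4)1 0/1 not · (6,6)1 0/0 satisfied
For instance (2,3) has only 1/4 same-type neighbors, below 3/8.

No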